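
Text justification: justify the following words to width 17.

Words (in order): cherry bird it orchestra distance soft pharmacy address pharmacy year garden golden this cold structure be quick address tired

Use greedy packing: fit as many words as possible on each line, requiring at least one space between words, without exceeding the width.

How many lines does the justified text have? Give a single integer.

Answer: 10

Derivation:
Line 1: ['cherry', 'bird', 'it'] (min_width=14, slack=3)
Line 2: ['orchestra'] (min_width=9, slack=8)
Line 3: ['distance', 'soft'] (min_width=13, slack=4)
Line 4: ['pharmacy', 'address'] (min_width=16, slack=1)
Line 5: ['pharmacy', 'year'] (min_width=13, slack=4)
Line 6: ['garden', 'golden'] (min_width=13, slack=4)
Line 7: ['this', 'cold'] (min_width=9, slack=8)
Line 8: ['structure', 'be'] (min_width=12, slack=5)
Line 9: ['quick', 'address'] (min_width=13, slack=4)
Line 10: ['tired'] (min_width=5, slack=12)
Total lines: 10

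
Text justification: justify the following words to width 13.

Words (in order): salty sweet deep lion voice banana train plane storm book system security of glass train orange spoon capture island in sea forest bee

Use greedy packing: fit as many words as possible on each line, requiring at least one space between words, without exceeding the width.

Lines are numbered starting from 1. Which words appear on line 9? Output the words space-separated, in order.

Answer: orange spoon

Derivation:
Line 1: ['salty', 'sweet'] (min_width=11, slack=2)
Line 2: ['deep', 'lion'] (min_width=9, slack=4)
Line 3: ['voice', 'banana'] (min_width=12, slack=1)
Line 4: ['train', 'plane'] (min_width=11, slack=2)
Line 5: ['storm', 'book'] (min_width=10, slack=3)
Line 6: ['system'] (min_width=6, slack=7)
Line 7: ['security', 'of'] (min_width=11, slack=2)
Line 8: ['glass', 'train'] (min_width=11, slack=2)
Line 9: ['orange', 'spoon'] (min_width=12, slack=1)
Line 10: ['capture'] (min_width=7, slack=6)
Line 11: ['island', 'in', 'sea'] (min_width=13, slack=0)
Line 12: ['forest', 'bee'] (min_width=10, slack=3)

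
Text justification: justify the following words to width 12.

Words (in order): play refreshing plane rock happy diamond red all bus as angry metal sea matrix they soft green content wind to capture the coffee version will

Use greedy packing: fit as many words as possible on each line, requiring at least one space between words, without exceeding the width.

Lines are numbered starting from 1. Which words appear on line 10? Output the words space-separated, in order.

Answer: green

Derivation:
Line 1: ['play'] (min_width=4, slack=8)
Line 2: ['refreshing'] (min_width=10, slack=2)
Line 3: ['plane', 'rock'] (min_width=10, slack=2)
Line 4: ['happy'] (min_width=5, slack=7)
Line 5: ['diamond', 'red'] (min_width=11, slack=1)
Line 6: ['all', 'bus', 'as'] (min_width=10, slack=2)
Line 7: ['angry', 'metal'] (min_width=11, slack=1)
Line 8: ['sea', 'matrix'] (min_width=10, slack=2)
Line 9: ['they', 'soft'] (min_width=9, slack=3)
Line 10: ['green'] (min_width=5, slack=7)
Line 11: ['content', 'wind'] (min_width=12, slack=0)
Line 12: ['to', 'capture'] (min_width=10, slack=2)
Line 13: ['the', 'coffee'] (min_width=10, slack=2)
Line 14: ['version', 'will'] (min_width=12, slack=0)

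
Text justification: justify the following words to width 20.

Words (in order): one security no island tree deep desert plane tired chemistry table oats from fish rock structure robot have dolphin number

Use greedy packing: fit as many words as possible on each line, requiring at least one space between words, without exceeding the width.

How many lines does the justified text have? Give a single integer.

Line 1: ['one', 'security', 'no'] (min_width=15, slack=5)
Line 2: ['island', 'tree', 'deep'] (min_width=16, slack=4)
Line 3: ['desert', 'plane', 'tired'] (min_width=18, slack=2)
Line 4: ['chemistry', 'table', 'oats'] (min_width=20, slack=0)
Line 5: ['from', 'fish', 'rock'] (min_width=14, slack=6)
Line 6: ['structure', 'robot', 'have'] (min_width=20, slack=0)
Line 7: ['dolphin', 'number'] (min_width=14, slack=6)
Total lines: 7

Answer: 7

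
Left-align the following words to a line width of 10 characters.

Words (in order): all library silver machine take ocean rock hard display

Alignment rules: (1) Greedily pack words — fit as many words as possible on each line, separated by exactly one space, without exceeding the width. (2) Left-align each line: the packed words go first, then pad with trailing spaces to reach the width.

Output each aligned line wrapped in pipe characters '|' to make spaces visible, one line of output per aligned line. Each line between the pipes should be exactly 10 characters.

Line 1: ['all'] (min_width=3, slack=7)
Line 2: ['library'] (min_width=7, slack=3)
Line 3: ['silver'] (min_width=6, slack=4)
Line 4: ['machine'] (min_width=7, slack=3)
Line 5: ['take', 'ocean'] (min_width=10, slack=0)
Line 6: ['rock', 'hard'] (min_width=9, slack=1)
Line 7: ['display'] (min_width=7, slack=3)

Answer: |all       |
|library   |
|silver    |
|machine   |
|take ocean|
|rock hard |
|display   |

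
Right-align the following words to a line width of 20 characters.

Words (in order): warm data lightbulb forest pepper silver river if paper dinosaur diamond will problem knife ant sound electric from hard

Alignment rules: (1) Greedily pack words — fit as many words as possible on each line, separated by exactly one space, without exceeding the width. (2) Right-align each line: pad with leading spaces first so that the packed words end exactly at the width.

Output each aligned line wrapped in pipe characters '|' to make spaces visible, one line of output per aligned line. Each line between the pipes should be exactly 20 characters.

Answer: | warm data lightbulb|
|forest pepper silver|
|      river if paper|
|    dinosaur diamond|
|  will problem knife|
|  ant sound electric|
|           from hard|

Derivation:
Line 1: ['warm', 'data', 'lightbulb'] (min_width=19, slack=1)
Line 2: ['forest', 'pepper', 'silver'] (min_width=20, slack=0)
Line 3: ['river', 'if', 'paper'] (min_width=14, slack=6)
Line 4: ['dinosaur', 'diamond'] (min_width=16, slack=4)
Line 5: ['will', 'problem', 'knife'] (min_width=18, slack=2)
Line 6: ['ant', 'sound', 'electric'] (min_width=18, slack=2)
Line 7: ['from', 'hard'] (min_width=9, slack=11)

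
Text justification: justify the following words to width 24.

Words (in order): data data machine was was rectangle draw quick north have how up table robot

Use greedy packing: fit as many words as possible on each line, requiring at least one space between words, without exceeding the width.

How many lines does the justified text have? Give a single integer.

Line 1: ['data', 'data', 'machine', 'was'] (min_width=21, slack=3)
Line 2: ['was', 'rectangle', 'draw', 'quick'] (min_width=24, slack=0)
Line 3: ['north', 'have', 'how', 'up', 'table'] (min_width=23, slack=1)
Line 4: ['robot'] (min_width=5, slack=19)
Total lines: 4

Answer: 4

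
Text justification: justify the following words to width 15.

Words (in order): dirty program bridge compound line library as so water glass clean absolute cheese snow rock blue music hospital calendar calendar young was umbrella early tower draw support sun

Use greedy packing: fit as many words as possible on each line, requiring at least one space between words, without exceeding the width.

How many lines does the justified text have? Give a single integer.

Line 1: ['dirty', 'program'] (min_width=13, slack=2)
Line 2: ['bridge', 'compound'] (min_width=15, slack=0)
Line 3: ['line', 'library', 'as'] (min_width=15, slack=0)
Line 4: ['so', 'water', 'glass'] (min_width=14, slack=1)
Line 5: ['clean', 'absolute'] (min_width=14, slack=1)
Line 6: ['cheese', 'snow'] (min_width=11, slack=4)
Line 7: ['rock', 'blue', 'music'] (min_width=15, slack=0)
Line 8: ['hospital'] (min_width=8, slack=7)
Line 9: ['calendar'] (min_width=8, slack=7)
Line 10: ['calendar', 'young'] (min_width=14, slack=1)
Line 11: ['was', 'umbrella'] (min_width=12, slack=3)
Line 12: ['early', 'tower'] (min_width=11, slack=4)
Line 13: ['draw', 'support'] (min_width=12, slack=3)
Line 14: ['sun'] (min_width=3, slack=12)
Total lines: 14

Answer: 14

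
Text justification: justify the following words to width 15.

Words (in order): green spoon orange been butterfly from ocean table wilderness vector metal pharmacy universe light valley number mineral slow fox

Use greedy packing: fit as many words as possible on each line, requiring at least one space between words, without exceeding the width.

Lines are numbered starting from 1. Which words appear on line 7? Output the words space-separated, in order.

Answer: pharmacy

Derivation:
Line 1: ['green', 'spoon'] (min_width=11, slack=4)
Line 2: ['orange', 'been'] (min_width=11, slack=4)
Line 3: ['butterfly', 'from'] (min_width=14, slack=1)
Line 4: ['ocean', 'table'] (min_width=11, slack=4)
Line 5: ['wilderness'] (min_width=10, slack=5)
Line 6: ['vector', 'metal'] (min_width=12, slack=3)
Line 7: ['pharmacy'] (min_width=8, slack=7)
Line 8: ['universe', 'light'] (min_width=14, slack=1)
Line 9: ['valley', 'number'] (min_width=13, slack=2)
Line 10: ['mineral', 'slow'] (min_width=12, slack=3)
Line 11: ['fox'] (min_width=3, slack=12)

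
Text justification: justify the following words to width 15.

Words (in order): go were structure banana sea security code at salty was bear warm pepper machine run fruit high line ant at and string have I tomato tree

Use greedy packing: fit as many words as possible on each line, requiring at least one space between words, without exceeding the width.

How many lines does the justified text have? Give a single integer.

Line 1: ['go', 'were'] (min_width=7, slack=8)
Line 2: ['structure'] (min_width=9, slack=6)
Line 3: ['banana', 'sea'] (min_width=10, slack=5)
Line 4: ['security', 'code'] (min_width=13, slack=2)
Line 5: ['at', 'salty', 'was'] (min_width=12, slack=3)
Line 6: ['bear', 'warm'] (min_width=9, slack=6)
Line 7: ['pepper', 'machine'] (min_width=14, slack=1)
Line 8: ['run', 'fruit', 'high'] (min_width=14, slack=1)
Line 9: ['line', 'ant', 'at', 'and'] (min_width=15, slack=0)
Line 10: ['string', 'have', 'I'] (min_width=13, slack=2)
Line 11: ['tomato', 'tree'] (min_width=11, slack=4)
Total lines: 11

Answer: 11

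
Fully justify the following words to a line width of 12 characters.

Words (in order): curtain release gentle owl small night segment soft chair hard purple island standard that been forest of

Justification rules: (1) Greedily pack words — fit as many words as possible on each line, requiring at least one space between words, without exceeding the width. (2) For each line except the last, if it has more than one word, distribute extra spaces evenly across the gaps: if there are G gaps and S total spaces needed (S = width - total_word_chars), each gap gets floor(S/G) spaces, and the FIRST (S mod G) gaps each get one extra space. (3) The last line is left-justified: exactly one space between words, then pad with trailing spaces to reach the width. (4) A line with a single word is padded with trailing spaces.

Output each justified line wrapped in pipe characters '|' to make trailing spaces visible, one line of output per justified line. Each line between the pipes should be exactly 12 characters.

Line 1: ['curtain'] (min_width=7, slack=5)
Line 2: ['release'] (min_width=7, slack=5)
Line 3: ['gentle', 'owl'] (min_width=10, slack=2)
Line 4: ['small', 'night'] (min_width=11, slack=1)
Line 5: ['segment', 'soft'] (min_width=12, slack=0)
Line 6: ['chair', 'hard'] (min_width=10, slack=2)
Line 7: ['purple'] (min_width=6, slack=6)
Line 8: ['island'] (min_width=6, slack=6)
Line 9: ['standard'] (min_width=8, slack=4)
Line 10: ['that', 'been'] (min_width=9, slack=3)
Line 11: ['forest', 'of'] (min_width=9, slack=3)

Answer: |curtain     |
|release     |
|gentle   owl|
|small  night|
|segment soft|
|chair   hard|
|purple      |
|island      |
|standard    |
|that    been|
|forest of   |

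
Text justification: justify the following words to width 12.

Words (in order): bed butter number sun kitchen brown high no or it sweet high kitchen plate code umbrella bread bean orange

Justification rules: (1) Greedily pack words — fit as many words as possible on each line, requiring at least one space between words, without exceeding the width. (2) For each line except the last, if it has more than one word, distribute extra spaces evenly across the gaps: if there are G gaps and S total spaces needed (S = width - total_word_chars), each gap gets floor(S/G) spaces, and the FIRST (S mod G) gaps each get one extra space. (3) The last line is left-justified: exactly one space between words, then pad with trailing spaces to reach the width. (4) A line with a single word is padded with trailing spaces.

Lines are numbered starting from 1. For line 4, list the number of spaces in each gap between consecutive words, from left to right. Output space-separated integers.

Answer: 3

Derivation:
Line 1: ['bed', 'butter'] (min_width=10, slack=2)
Line 2: ['number', 'sun'] (min_width=10, slack=2)
Line 3: ['kitchen'] (min_width=7, slack=5)
Line 4: ['brown', 'high'] (min_width=10, slack=2)
Line 5: ['no', 'or', 'it'] (min_width=8, slack=4)
Line 6: ['sweet', 'high'] (min_width=10, slack=2)
Line 7: ['kitchen'] (min_width=7, slack=5)
Line 8: ['plate', 'code'] (min_width=10, slack=2)
Line 9: ['umbrella'] (min_width=8, slack=4)
Line 10: ['bread', 'bean'] (min_width=10, slack=2)
Line 11: ['orange'] (min_width=6, slack=6)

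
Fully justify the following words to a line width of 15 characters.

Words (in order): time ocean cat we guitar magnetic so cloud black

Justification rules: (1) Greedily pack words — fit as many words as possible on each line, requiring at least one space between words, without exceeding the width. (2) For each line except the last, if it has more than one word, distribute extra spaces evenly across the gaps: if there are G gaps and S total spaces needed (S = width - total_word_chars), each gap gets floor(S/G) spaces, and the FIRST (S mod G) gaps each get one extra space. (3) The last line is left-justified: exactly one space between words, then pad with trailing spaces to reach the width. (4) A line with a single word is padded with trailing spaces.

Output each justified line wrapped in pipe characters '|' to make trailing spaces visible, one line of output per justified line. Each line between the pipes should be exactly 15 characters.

Line 1: ['time', 'ocean', 'cat'] (min_width=14, slack=1)
Line 2: ['we', 'guitar'] (min_width=9, slack=6)
Line 3: ['magnetic', 'so'] (min_width=11, slack=4)
Line 4: ['cloud', 'black'] (min_width=11, slack=4)

Answer: |time  ocean cat|
|we       guitar|
|magnetic     so|
|cloud black    |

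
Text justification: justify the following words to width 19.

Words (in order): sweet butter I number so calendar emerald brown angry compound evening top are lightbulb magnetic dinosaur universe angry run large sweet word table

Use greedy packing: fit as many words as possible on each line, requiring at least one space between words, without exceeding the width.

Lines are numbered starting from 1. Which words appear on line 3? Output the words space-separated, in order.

Line 1: ['sweet', 'butter', 'I'] (min_width=14, slack=5)
Line 2: ['number', 'so', 'calendar'] (min_width=18, slack=1)
Line 3: ['emerald', 'brown', 'angry'] (min_width=19, slack=0)
Line 4: ['compound', 'evening'] (min_width=16, slack=3)
Line 5: ['top', 'are', 'lightbulb'] (min_width=17, slack=2)
Line 6: ['magnetic', 'dinosaur'] (min_width=17, slack=2)
Line 7: ['universe', 'angry', 'run'] (min_width=18, slack=1)
Line 8: ['large', 'sweet', 'word'] (min_width=16, slack=3)
Line 9: ['table'] (min_width=5, slack=14)

Answer: emerald brown angry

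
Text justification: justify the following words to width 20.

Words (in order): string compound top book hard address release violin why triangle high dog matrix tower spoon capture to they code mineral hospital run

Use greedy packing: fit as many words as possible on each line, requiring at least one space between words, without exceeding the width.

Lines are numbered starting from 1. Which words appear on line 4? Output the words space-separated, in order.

Answer: triangle high dog

Derivation:
Line 1: ['string', 'compound', 'top'] (min_width=19, slack=1)
Line 2: ['book', 'hard', 'address'] (min_width=17, slack=3)
Line 3: ['release', 'violin', 'why'] (min_width=18, slack=2)
Line 4: ['triangle', 'high', 'dog'] (min_width=17, slack=3)
Line 5: ['matrix', 'tower', 'spoon'] (min_width=18, slack=2)
Line 6: ['capture', 'to', 'they', 'code'] (min_width=20, slack=0)
Line 7: ['mineral', 'hospital', 'run'] (min_width=20, slack=0)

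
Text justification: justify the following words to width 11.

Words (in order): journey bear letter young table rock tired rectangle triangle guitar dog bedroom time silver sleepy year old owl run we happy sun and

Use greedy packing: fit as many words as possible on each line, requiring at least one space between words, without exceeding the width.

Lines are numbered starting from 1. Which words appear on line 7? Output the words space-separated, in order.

Line 1: ['journey'] (min_width=7, slack=4)
Line 2: ['bear', 'letter'] (min_width=11, slack=0)
Line 3: ['young', 'table'] (min_width=11, slack=0)
Line 4: ['rock', 'tired'] (min_width=10, slack=1)
Line 5: ['rectangle'] (min_width=9, slack=2)
Line 6: ['triangle'] (min_width=8, slack=3)
Line 7: ['guitar', 'dog'] (min_width=10, slack=1)
Line 8: ['bedroom'] (min_width=7, slack=4)
Line 9: ['time', 'silver'] (min_width=11, slack=0)
Line 10: ['sleepy', 'year'] (min_width=11, slack=0)
Line 11: ['old', 'owl', 'run'] (min_width=11, slack=0)
Line 12: ['we', 'happy'] (min_width=8, slack=3)
Line 13: ['sun', 'and'] (min_width=7, slack=4)

Answer: guitar dog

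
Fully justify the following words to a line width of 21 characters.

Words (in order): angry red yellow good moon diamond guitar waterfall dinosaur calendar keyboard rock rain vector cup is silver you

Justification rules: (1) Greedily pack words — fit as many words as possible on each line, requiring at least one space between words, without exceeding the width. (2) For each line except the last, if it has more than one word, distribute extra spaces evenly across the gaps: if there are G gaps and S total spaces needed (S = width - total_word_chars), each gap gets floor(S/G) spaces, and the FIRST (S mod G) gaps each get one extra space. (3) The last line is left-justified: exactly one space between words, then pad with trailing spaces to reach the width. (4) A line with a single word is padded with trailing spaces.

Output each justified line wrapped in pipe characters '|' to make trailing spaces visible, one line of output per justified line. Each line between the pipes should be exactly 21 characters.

Answer: |angry red yellow good|
|moon  diamond  guitar|
|waterfall    dinosaur|
|calendar     keyboard|
|rock  rain vector cup|
|is silver you        |

Derivation:
Line 1: ['angry', 'red', 'yellow', 'good'] (min_width=21, slack=0)
Line 2: ['moon', 'diamond', 'guitar'] (min_width=19, slack=2)
Line 3: ['waterfall', 'dinosaur'] (min_width=18, slack=3)
Line 4: ['calendar', 'keyboard'] (min_width=17, slack=4)
Line 5: ['rock', 'rain', 'vector', 'cup'] (min_width=20, slack=1)
Line 6: ['is', 'silver', 'you'] (min_width=13, slack=8)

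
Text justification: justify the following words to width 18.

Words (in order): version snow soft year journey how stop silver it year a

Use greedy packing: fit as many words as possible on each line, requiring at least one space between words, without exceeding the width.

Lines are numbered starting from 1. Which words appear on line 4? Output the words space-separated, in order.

Line 1: ['version', 'snow', 'soft'] (min_width=17, slack=1)
Line 2: ['year', 'journey', 'how'] (min_width=16, slack=2)
Line 3: ['stop', 'silver', 'it'] (min_width=14, slack=4)
Line 4: ['year', 'a'] (min_width=6, slack=12)

Answer: year a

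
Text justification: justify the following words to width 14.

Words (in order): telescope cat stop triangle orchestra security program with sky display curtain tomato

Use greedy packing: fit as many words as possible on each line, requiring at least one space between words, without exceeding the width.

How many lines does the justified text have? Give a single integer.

Answer: 7

Derivation:
Line 1: ['telescope', 'cat'] (min_width=13, slack=1)
Line 2: ['stop', 'triangle'] (min_width=13, slack=1)
Line 3: ['orchestra'] (min_width=9, slack=5)
Line 4: ['security'] (min_width=8, slack=6)
Line 5: ['program', 'with'] (min_width=12, slack=2)
Line 6: ['sky', 'display'] (min_width=11, slack=3)
Line 7: ['curtain', 'tomato'] (min_width=14, slack=0)
Total lines: 7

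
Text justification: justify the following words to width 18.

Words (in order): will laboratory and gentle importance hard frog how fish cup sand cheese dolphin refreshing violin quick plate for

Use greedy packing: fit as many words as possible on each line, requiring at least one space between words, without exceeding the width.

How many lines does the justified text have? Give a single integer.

Line 1: ['will', 'laboratory'] (min_width=15, slack=3)
Line 2: ['and', 'gentle'] (min_width=10, slack=8)
Line 3: ['importance', 'hard'] (min_width=15, slack=3)
Line 4: ['frog', 'how', 'fish', 'cup'] (min_width=17, slack=1)
Line 5: ['sand', 'cheese'] (min_width=11, slack=7)
Line 6: ['dolphin', 'refreshing'] (min_width=18, slack=0)
Line 7: ['violin', 'quick', 'plate'] (min_width=18, slack=0)
Line 8: ['for'] (min_width=3, slack=15)
Total lines: 8

Answer: 8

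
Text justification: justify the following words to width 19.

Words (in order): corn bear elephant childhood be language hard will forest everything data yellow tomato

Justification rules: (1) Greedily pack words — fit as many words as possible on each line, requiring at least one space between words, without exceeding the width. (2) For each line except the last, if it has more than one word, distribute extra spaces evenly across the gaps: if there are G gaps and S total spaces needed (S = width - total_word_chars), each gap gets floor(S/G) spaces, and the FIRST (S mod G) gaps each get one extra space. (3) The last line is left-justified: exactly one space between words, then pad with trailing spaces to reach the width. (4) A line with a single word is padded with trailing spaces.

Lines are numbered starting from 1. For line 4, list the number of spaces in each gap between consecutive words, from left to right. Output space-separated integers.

Answer: 3

Derivation:
Line 1: ['corn', 'bear', 'elephant'] (min_width=18, slack=1)
Line 2: ['childhood', 'be'] (min_width=12, slack=7)
Line 3: ['language', 'hard', 'will'] (min_width=18, slack=1)
Line 4: ['forest', 'everything'] (min_width=17, slack=2)
Line 5: ['data', 'yellow', 'tomato'] (min_width=18, slack=1)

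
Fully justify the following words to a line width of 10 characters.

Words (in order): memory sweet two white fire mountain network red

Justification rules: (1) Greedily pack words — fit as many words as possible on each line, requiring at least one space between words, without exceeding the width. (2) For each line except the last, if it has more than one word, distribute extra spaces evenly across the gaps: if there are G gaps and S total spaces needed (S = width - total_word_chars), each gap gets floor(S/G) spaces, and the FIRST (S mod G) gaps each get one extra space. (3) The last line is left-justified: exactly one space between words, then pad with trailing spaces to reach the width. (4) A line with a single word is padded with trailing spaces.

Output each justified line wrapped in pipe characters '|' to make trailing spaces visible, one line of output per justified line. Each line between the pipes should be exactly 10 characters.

Answer: |memory    |
|sweet  two|
|white fire|
|mountain  |
|network   |
|red       |

Derivation:
Line 1: ['memory'] (min_width=6, slack=4)
Line 2: ['sweet', 'two'] (min_width=9, slack=1)
Line 3: ['white', 'fire'] (min_width=10, slack=0)
Line 4: ['mountain'] (min_width=8, slack=2)
Line 5: ['network'] (min_width=7, slack=3)
Line 6: ['red'] (min_width=3, slack=7)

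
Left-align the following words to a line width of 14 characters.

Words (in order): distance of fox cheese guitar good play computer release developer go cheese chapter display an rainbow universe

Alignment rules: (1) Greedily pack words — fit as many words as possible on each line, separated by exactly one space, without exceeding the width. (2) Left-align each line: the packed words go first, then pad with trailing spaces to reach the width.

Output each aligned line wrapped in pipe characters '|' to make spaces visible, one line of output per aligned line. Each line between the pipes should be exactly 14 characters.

Line 1: ['distance', 'of'] (min_width=11, slack=3)
Line 2: ['fox', 'cheese'] (min_width=10, slack=4)
Line 3: ['guitar', 'good'] (min_width=11, slack=3)
Line 4: ['play', 'computer'] (min_width=13, slack=1)
Line 5: ['release'] (min_width=7, slack=7)
Line 6: ['developer', 'go'] (min_width=12, slack=2)
Line 7: ['cheese', 'chapter'] (min_width=14, slack=0)
Line 8: ['display', 'an'] (min_width=10, slack=4)
Line 9: ['rainbow'] (min_width=7, slack=7)
Line 10: ['universe'] (min_width=8, slack=6)

Answer: |distance of   |
|fox cheese    |
|guitar good   |
|play computer |
|release       |
|developer go  |
|cheese chapter|
|display an    |
|rainbow       |
|universe      |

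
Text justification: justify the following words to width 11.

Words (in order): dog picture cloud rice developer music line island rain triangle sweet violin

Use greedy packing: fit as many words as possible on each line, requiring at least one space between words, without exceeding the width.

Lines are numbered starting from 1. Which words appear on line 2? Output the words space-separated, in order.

Line 1: ['dog', 'picture'] (min_width=11, slack=0)
Line 2: ['cloud', 'rice'] (min_width=10, slack=1)
Line 3: ['developer'] (min_width=9, slack=2)
Line 4: ['music', 'line'] (min_width=10, slack=1)
Line 5: ['island', 'rain'] (min_width=11, slack=0)
Line 6: ['triangle'] (min_width=8, slack=3)
Line 7: ['sweet'] (min_width=5, slack=6)
Line 8: ['violin'] (min_width=6, slack=5)

Answer: cloud rice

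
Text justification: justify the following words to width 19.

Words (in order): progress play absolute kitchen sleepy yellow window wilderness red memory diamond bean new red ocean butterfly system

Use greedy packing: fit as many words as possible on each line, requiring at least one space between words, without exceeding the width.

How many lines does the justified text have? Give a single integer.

Answer: 7

Derivation:
Line 1: ['progress', 'play'] (min_width=13, slack=6)
Line 2: ['absolute', 'kitchen'] (min_width=16, slack=3)
Line 3: ['sleepy', 'yellow'] (min_width=13, slack=6)
Line 4: ['window', 'wilderness'] (min_width=17, slack=2)
Line 5: ['red', 'memory', 'diamond'] (min_width=18, slack=1)
Line 6: ['bean', 'new', 'red', 'ocean'] (min_width=18, slack=1)
Line 7: ['butterfly', 'system'] (min_width=16, slack=3)
Total lines: 7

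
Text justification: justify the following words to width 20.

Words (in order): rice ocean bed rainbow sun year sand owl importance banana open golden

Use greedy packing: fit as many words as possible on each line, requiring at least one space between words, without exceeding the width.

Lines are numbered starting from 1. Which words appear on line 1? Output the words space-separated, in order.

Answer: rice ocean bed

Derivation:
Line 1: ['rice', 'ocean', 'bed'] (min_width=14, slack=6)
Line 2: ['rainbow', 'sun', 'year'] (min_width=16, slack=4)
Line 3: ['sand', 'owl', 'importance'] (min_width=19, slack=1)
Line 4: ['banana', 'open', 'golden'] (min_width=18, slack=2)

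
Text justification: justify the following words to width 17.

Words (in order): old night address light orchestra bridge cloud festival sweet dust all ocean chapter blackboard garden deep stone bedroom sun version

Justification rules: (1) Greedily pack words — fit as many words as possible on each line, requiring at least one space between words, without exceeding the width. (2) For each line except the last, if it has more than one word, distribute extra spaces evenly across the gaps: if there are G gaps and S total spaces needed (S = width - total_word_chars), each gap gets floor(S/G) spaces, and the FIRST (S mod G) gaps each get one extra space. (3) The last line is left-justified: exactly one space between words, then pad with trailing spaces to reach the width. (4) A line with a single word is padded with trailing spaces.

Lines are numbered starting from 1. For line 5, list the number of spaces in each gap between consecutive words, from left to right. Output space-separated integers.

Answer: 3 2

Derivation:
Line 1: ['old', 'night', 'address'] (min_width=17, slack=0)
Line 2: ['light', 'orchestra'] (min_width=15, slack=2)
Line 3: ['bridge', 'cloud'] (min_width=12, slack=5)
Line 4: ['festival', 'sweet'] (min_width=14, slack=3)
Line 5: ['dust', 'all', 'ocean'] (min_width=14, slack=3)
Line 6: ['chapter'] (min_width=7, slack=10)
Line 7: ['blackboard', 'garden'] (min_width=17, slack=0)
Line 8: ['deep', 'stone'] (min_width=10, slack=7)
Line 9: ['bedroom', 'sun'] (min_width=11, slack=6)
Line 10: ['version'] (min_width=7, slack=10)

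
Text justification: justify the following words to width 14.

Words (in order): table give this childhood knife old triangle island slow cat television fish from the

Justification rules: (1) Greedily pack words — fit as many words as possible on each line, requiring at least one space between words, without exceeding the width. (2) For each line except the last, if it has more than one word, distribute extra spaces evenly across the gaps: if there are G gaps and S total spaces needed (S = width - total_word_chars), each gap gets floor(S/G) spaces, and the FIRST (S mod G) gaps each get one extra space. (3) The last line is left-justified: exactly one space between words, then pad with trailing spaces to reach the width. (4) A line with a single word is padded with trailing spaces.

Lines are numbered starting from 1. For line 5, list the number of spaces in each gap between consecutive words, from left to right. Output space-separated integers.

Line 1: ['table', 'give'] (min_width=10, slack=4)
Line 2: ['this', 'childhood'] (min_width=14, slack=0)
Line 3: ['knife', 'old'] (min_width=9, slack=5)
Line 4: ['triangle'] (min_width=8, slack=6)
Line 5: ['island', 'slow'] (min_width=11, slack=3)
Line 6: ['cat', 'television'] (min_width=14, slack=0)
Line 7: ['fish', 'from', 'the'] (min_width=13, slack=1)

Answer: 4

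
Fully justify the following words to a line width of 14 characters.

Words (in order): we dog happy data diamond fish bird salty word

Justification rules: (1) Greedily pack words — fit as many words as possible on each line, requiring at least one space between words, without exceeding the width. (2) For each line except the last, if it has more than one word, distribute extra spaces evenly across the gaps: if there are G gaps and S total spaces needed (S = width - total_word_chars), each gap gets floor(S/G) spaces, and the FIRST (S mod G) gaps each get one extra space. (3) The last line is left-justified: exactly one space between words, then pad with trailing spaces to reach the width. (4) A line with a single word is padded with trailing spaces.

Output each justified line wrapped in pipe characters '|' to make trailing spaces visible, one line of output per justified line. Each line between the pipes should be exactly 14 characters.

Line 1: ['we', 'dog', 'happy'] (min_width=12, slack=2)
Line 2: ['data', 'diamond'] (min_width=12, slack=2)
Line 3: ['fish', 'bird'] (min_width=9, slack=5)
Line 4: ['salty', 'word'] (min_width=10, slack=4)

Answer: |we  dog  happy|
|data   diamond|
|fish      bird|
|salty word    |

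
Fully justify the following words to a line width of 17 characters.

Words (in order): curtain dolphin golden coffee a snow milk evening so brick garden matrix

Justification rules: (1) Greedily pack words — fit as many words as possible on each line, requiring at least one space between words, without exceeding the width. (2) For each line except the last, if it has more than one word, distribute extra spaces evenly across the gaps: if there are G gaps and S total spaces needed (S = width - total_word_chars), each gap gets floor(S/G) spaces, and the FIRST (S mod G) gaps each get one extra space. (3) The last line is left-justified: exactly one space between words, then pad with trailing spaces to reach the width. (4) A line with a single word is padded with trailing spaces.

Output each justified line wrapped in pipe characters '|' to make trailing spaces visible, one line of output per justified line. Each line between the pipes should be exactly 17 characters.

Line 1: ['curtain', 'dolphin'] (min_width=15, slack=2)
Line 2: ['golden', 'coffee', 'a'] (min_width=15, slack=2)
Line 3: ['snow', 'milk', 'evening'] (min_width=17, slack=0)
Line 4: ['so', 'brick', 'garden'] (min_width=15, slack=2)
Line 5: ['matrix'] (min_width=6, slack=11)

Answer: |curtain   dolphin|
|golden  coffee  a|
|snow milk evening|
|so  brick  garden|
|matrix           |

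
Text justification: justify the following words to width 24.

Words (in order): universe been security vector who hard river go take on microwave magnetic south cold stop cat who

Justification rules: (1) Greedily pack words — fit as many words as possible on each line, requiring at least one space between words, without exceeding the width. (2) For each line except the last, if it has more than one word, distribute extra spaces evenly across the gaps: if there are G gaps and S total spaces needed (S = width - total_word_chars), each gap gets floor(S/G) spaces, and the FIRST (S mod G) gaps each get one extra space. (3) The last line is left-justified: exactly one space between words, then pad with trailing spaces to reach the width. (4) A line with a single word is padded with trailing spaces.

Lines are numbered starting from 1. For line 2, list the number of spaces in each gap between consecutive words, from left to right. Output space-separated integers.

Answer: 1 1 1 1

Derivation:
Line 1: ['universe', 'been', 'security'] (min_width=22, slack=2)
Line 2: ['vector', 'who', 'hard', 'river', 'go'] (min_width=24, slack=0)
Line 3: ['take', 'on', 'microwave'] (min_width=17, slack=7)
Line 4: ['magnetic', 'south', 'cold', 'stop'] (min_width=24, slack=0)
Line 5: ['cat', 'who'] (min_width=7, slack=17)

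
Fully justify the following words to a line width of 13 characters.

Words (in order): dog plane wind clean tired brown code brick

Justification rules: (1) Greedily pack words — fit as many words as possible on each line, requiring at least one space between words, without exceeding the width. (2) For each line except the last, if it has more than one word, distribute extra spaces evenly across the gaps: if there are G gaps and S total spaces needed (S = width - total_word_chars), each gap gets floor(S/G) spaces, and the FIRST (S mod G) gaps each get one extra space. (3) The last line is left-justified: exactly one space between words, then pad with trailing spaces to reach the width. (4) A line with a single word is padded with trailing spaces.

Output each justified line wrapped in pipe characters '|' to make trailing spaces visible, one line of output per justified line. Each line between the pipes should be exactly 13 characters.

Answer: |dog     plane|
|wind    clean|
|tired   brown|
|code brick   |

Derivation:
Line 1: ['dog', 'plane'] (min_width=9, slack=4)
Line 2: ['wind', 'clean'] (min_width=10, slack=3)
Line 3: ['tired', 'brown'] (min_width=11, slack=2)
Line 4: ['code', 'brick'] (min_width=10, slack=3)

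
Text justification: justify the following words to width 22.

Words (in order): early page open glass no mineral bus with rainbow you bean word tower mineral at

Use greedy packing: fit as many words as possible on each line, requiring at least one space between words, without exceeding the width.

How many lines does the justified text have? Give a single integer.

Line 1: ['early', 'page', 'open', 'glass'] (min_width=21, slack=1)
Line 2: ['no', 'mineral', 'bus', 'with'] (min_width=19, slack=3)
Line 3: ['rainbow', 'you', 'bean', 'word'] (min_width=21, slack=1)
Line 4: ['tower', 'mineral', 'at'] (min_width=16, slack=6)
Total lines: 4

Answer: 4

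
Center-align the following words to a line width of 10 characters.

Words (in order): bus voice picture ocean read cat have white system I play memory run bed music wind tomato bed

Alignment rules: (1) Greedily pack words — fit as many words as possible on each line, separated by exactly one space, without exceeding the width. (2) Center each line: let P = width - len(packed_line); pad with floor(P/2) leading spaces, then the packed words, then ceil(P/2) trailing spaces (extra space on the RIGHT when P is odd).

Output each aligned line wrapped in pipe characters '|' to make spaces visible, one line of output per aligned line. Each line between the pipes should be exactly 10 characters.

Line 1: ['bus', 'voice'] (min_width=9, slack=1)
Line 2: ['picture'] (min_width=7, slack=3)
Line 3: ['ocean', 'read'] (min_width=10, slack=0)
Line 4: ['cat', 'have'] (min_width=8, slack=2)
Line 5: ['white'] (min_width=5, slack=5)
Line 6: ['system', 'I'] (min_width=8, slack=2)
Line 7: ['play'] (min_width=4, slack=6)
Line 8: ['memory', 'run'] (min_width=10, slack=0)
Line 9: ['bed', 'music'] (min_width=9, slack=1)
Line 10: ['wind'] (min_width=4, slack=6)
Line 11: ['tomato', 'bed'] (min_width=10, slack=0)

Answer: |bus voice |
| picture  |
|ocean read|
| cat have |
|  white   |
| system I |
|   play   |
|memory run|
|bed music |
|   wind   |
|tomato bed|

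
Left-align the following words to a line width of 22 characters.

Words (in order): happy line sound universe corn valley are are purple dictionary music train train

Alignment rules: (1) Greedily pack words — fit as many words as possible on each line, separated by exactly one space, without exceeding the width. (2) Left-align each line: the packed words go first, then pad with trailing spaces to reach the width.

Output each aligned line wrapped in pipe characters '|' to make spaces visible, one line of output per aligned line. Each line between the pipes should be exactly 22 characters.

Answer: |happy line sound      |
|universe corn valley  |
|are are purple        |
|dictionary music train|
|train                 |

Derivation:
Line 1: ['happy', 'line', 'sound'] (min_width=16, slack=6)
Line 2: ['universe', 'corn', 'valley'] (min_width=20, slack=2)
Line 3: ['are', 'are', 'purple'] (min_width=14, slack=8)
Line 4: ['dictionary', 'music', 'train'] (min_width=22, slack=0)
Line 5: ['train'] (min_width=5, slack=17)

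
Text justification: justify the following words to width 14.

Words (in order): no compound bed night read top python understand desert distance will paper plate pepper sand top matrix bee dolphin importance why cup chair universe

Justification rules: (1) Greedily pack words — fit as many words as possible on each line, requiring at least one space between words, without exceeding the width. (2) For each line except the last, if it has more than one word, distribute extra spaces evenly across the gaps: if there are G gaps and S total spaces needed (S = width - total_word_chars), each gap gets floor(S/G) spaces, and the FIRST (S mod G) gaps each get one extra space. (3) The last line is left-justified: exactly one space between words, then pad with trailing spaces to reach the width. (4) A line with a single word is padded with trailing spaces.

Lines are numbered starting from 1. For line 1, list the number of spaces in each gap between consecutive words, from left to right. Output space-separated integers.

Line 1: ['no', 'compound'] (min_width=11, slack=3)
Line 2: ['bed', 'night', 'read'] (min_width=14, slack=0)
Line 3: ['top', 'python'] (min_width=10, slack=4)
Line 4: ['understand'] (min_width=10, slack=4)
Line 5: ['desert'] (min_width=6, slack=8)
Line 6: ['distance', 'will'] (min_width=13, slack=1)
Line 7: ['paper', 'plate'] (min_width=11, slack=3)
Line 8: ['pepper', 'sand'] (min_width=11, slack=3)
Line 9: ['top', 'matrix', 'bee'] (min_width=14, slack=0)
Line 10: ['dolphin'] (min_width=7, slack=7)
Line 11: ['importance', 'why'] (min_width=14, slack=0)
Line 12: ['cup', 'chair'] (min_width=9, slack=5)
Line 13: ['universe'] (min_width=8, slack=6)

Answer: 4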